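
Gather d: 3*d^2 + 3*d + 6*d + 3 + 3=3*d^2 + 9*d + 6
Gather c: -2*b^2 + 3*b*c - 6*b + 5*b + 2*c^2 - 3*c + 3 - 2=-2*b^2 - b + 2*c^2 + c*(3*b - 3) + 1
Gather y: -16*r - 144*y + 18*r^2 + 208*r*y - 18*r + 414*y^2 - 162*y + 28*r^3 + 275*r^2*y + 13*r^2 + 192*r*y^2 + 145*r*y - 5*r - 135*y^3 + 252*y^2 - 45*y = 28*r^3 + 31*r^2 - 39*r - 135*y^3 + y^2*(192*r + 666) + y*(275*r^2 + 353*r - 351)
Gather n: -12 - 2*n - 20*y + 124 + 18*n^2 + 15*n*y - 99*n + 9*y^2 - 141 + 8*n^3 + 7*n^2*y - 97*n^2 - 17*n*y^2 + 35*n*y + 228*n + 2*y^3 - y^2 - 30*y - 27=8*n^3 + n^2*(7*y - 79) + n*(-17*y^2 + 50*y + 127) + 2*y^3 + 8*y^2 - 50*y - 56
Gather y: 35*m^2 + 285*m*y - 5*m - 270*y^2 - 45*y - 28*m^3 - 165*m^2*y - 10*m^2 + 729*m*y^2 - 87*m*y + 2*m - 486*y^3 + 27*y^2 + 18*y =-28*m^3 + 25*m^2 - 3*m - 486*y^3 + y^2*(729*m - 243) + y*(-165*m^2 + 198*m - 27)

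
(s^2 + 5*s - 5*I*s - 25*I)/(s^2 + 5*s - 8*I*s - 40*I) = (s - 5*I)/(s - 8*I)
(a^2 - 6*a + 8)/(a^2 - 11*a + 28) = (a - 2)/(a - 7)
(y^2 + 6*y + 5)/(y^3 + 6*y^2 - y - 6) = (y + 5)/(y^2 + 5*y - 6)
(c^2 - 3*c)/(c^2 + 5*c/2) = 2*(c - 3)/(2*c + 5)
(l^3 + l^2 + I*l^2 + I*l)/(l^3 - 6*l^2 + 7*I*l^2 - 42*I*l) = (l^2 + l*(1 + I) + I)/(l^2 + l*(-6 + 7*I) - 42*I)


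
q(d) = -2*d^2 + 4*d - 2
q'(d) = 4 - 4*d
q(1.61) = -0.74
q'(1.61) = -2.44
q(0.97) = -0.00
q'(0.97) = 0.12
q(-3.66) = -43.43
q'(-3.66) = 18.64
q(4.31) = -21.91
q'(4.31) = -13.24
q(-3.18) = -34.94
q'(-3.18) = 16.72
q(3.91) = -16.94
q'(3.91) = -11.64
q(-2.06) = -18.73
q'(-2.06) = 12.24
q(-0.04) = -2.16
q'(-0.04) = 4.16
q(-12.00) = -338.00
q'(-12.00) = 52.00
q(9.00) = -128.00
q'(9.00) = -32.00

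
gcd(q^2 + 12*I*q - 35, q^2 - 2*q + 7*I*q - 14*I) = q + 7*I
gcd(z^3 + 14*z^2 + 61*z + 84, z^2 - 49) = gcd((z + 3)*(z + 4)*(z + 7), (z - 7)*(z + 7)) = z + 7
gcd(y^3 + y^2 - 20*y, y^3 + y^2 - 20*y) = y^3 + y^2 - 20*y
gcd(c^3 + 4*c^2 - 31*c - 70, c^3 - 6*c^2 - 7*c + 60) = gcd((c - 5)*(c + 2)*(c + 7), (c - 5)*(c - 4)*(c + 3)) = c - 5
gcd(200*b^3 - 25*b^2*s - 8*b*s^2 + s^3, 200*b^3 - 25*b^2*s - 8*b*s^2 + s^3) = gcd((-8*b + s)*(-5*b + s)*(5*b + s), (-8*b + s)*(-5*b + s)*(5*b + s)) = 200*b^3 - 25*b^2*s - 8*b*s^2 + s^3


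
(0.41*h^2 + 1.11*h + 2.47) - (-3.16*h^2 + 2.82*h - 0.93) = 3.57*h^2 - 1.71*h + 3.4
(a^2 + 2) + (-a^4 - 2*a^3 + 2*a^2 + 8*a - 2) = -a^4 - 2*a^3 + 3*a^2 + 8*a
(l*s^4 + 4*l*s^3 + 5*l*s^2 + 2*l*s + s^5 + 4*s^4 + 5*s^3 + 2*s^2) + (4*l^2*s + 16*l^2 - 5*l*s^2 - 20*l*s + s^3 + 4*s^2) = 4*l^2*s + 16*l^2 + l*s^4 + 4*l*s^3 - 18*l*s + s^5 + 4*s^4 + 6*s^3 + 6*s^2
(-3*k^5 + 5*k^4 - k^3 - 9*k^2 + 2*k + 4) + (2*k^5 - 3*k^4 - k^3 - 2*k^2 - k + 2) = -k^5 + 2*k^4 - 2*k^3 - 11*k^2 + k + 6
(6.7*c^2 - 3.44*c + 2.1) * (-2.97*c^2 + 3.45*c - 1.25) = -19.899*c^4 + 33.3318*c^3 - 26.48*c^2 + 11.545*c - 2.625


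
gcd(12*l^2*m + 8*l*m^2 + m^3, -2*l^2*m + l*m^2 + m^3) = 2*l*m + m^2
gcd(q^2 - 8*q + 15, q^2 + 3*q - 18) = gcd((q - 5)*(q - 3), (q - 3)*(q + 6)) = q - 3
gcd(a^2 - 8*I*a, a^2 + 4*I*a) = a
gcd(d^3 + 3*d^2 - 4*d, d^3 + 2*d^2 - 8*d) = d^2 + 4*d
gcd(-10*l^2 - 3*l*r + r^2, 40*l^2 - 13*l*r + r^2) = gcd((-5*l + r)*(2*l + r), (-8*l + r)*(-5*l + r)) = -5*l + r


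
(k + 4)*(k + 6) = k^2 + 10*k + 24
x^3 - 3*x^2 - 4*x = x*(x - 4)*(x + 1)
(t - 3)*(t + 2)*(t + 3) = t^3 + 2*t^2 - 9*t - 18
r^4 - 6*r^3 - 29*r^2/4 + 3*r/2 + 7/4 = (r - 7)*(r - 1/2)*(r + 1/2)*(r + 1)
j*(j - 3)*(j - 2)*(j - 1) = j^4 - 6*j^3 + 11*j^2 - 6*j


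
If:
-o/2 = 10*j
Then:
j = -o/20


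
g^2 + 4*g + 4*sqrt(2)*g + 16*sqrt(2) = (g + 4)*(g + 4*sqrt(2))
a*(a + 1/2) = a^2 + a/2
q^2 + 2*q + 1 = (q + 1)^2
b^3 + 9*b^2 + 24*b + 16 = (b + 1)*(b + 4)^2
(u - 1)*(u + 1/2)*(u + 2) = u^3 + 3*u^2/2 - 3*u/2 - 1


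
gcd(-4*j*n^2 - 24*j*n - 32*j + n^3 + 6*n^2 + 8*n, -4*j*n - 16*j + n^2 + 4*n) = 4*j*n + 16*j - n^2 - 4*n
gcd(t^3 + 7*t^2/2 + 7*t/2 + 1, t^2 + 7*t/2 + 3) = t + 2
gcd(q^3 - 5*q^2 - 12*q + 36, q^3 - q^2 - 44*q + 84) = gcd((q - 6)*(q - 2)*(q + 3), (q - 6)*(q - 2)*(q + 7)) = q^2 - 8*q + 12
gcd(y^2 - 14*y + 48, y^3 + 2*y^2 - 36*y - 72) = y - 6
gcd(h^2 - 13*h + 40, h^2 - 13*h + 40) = h^2 - 13*h + 40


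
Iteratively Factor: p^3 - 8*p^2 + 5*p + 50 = (p + 2)*(p^2 - 10*p + 25) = (p - 5)*(p + 2)*(p - 5)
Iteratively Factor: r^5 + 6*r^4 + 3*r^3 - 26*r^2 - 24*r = (r + 3)*(r^4 + 3*r^3 - 6*r^2 - 8*r) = (r + 3)*(r + 4)*(r^3 - r^2 - 2*r) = (r - 2)*(r + 3)*(r + 4)*(r^2 + r) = r*(r - 2)*(r + 3)*(r + 4)*(r + 1)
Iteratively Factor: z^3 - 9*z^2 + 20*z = (z - 5)*(z^2 - 4*z) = (z - 5)*(z - 4)*(z)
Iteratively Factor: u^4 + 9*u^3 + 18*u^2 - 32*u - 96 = (u + 3)*(u^3 + 6*u^2 - 32) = (u + 3)*(u + 4)*(u^2 + 2*u - 8) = (u + 3)*(u + 4)^2*(u - 2)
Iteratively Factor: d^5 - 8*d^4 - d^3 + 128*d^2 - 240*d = (d - 5)*(d^4 - 3*d^3 - 16*d^2 + 48*d) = d*(d - 5)*(d^3 - 3*d^2 - 16*d + 48) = d*(d - 5)*(d - 4)*(d^2 + d - 12) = d*(d - 5)*(d - 4)*(d + 4)*(d - 3)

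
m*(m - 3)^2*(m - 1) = m^4 - 7*m^3 + 15*m^2 - 9*m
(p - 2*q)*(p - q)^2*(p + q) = p^4 - 3*p^3*q + p^2*q^2 + 3*p*q^3 - 2*q^4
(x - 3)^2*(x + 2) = x^3 - 4*x^2 - 3*x + 18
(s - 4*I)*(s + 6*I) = s^2 + 2*I*s + 24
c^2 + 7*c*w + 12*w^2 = (c + 3*w)*(c + 4*w)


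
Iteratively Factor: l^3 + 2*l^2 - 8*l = (l)*(l^2 + 2*l - 8) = l*(l - 2)*(l + 4)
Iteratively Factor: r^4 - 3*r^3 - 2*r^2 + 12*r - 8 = (r + 2)*(r^3 - 5*r^2 + 8*r - 4) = (r - 2)*(r + 2)*(r^2 - 3*r + 2) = (r - 2)^2*(r + 2)*(r - 1)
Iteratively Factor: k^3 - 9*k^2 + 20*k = (k - 5)*(k^2 - 4*k) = (k - 5)*(k - 4)*(k)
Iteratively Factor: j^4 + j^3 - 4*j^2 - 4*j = (j)*(j^3 + j^2 - 4*j - 4) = j*(j + 1)*(j^2 - 4) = j*(j - 2)*(j + 1)*(j + 2)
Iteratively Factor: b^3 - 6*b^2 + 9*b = (b)*(b^2 - 6*b + 9) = b*(b - 3)*(b - 3)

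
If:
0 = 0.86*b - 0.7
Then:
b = 0.81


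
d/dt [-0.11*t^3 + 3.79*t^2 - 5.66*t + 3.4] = -0.33*t^2 + 7.58*t - 5.66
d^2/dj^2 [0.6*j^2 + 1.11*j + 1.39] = 1.20000000000000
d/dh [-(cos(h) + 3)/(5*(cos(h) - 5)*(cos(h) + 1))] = (sin(h)^2 - 6*cos(h) + 6)*sin(h)/(5*(cos(h) - 5)^2*(cos(h) + 1)^2)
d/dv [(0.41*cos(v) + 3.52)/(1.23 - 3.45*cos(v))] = -12.6483*sin(v)/(3.45*cos(v) - 1.23)^2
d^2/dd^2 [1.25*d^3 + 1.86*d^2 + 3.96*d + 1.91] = 7.5*d + 3.72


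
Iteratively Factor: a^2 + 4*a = (a + 4)*(a)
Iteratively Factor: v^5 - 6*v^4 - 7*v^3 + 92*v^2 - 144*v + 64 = (v - 4)*(v^4 - 2*v^3 - 15*v^2 + 32*v - 16) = (v - 4)*(v + 4)*(v^3 - 6*v^2 + 9*v - 4) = (v - 4)*(v - 1)*(v + 4)*(v^2 - 5*v + 4) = (v - 4)*(v - 1)^2*(v + 4)*(v - 4)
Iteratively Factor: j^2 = (j)*(j)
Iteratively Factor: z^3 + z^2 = (z)*(z^2 + z) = z^2*(z + 1)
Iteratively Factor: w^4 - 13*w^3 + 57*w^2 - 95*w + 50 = (w - 2)*(w^3 - 11*w^2 + 35*w - 25) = (w - 5)*(w - 2)*(w^2 - 6*w + 5) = (w - 5)^2*(w - 2)*(w - 1)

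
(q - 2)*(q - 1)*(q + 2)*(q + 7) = q^4 + 6*q^3 - 11*q^2 - 24*q + 28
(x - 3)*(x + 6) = x^2 + 3*x - 18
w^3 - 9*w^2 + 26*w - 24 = (w - 4)*(w - 3)*(w - 2)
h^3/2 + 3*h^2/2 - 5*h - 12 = (h/2 + 1)*(h - 3)*(h + 4)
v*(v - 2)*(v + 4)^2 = v^4 + 6*v^3 - 32*v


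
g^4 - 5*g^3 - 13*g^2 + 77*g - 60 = (g - 5)*(g - 3)*(g - 1)*(g + 4)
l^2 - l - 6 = (l - 3)*(l + 2)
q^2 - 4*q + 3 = (q - 3)*(q - 1)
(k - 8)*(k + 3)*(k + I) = k^3 - 5*k^2 + I*k^2 - 24*k - 5*I*k - 24*I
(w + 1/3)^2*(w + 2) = w^3 + 8*w^2/3 + 13*w/9 + 2/9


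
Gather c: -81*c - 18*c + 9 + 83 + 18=110 - 99*c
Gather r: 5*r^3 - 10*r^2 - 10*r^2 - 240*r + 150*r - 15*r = 5*r^3 - 20*r^2 - 105*r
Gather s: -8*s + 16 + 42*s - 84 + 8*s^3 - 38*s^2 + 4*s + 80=8*s^3 - 38*s^2 + 38*s + 12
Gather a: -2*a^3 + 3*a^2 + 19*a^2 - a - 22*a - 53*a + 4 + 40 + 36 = -2*a^3 + 22*a^2 - 76*a + 80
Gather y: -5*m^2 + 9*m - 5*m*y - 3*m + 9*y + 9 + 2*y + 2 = -5*m^2 + 6*m + y*(11 - 5*m) + 11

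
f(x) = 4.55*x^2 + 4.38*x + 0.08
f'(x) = 9.1*x + 4.38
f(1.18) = 11.58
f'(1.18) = 15.12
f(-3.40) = 37.79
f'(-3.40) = -26.56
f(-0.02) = -0.01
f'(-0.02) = 4.20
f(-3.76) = 47.94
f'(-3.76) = -29.84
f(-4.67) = 78.86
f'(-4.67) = -38.12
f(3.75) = 80.49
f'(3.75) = 38.50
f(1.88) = 24.40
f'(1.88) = 21.49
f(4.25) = 100.88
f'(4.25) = 43.06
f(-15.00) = 958.13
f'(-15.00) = -132.12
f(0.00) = 0.08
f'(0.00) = 4.38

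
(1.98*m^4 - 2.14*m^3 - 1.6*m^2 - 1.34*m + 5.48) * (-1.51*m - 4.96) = -2.9898*m^5 - 6.5894*m^4 + 13.0304*m^3 + 9.9594*m^2 - 1.6284*m - 27.1808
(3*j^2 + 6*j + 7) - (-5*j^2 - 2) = 8*j^2 + 6*j + 9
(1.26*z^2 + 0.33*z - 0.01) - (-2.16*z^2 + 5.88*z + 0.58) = 3.42*z^2 - 5.55*z - 0.59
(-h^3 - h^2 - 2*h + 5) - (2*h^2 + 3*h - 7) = -h^3 - 3*h^2 - 5*h + 12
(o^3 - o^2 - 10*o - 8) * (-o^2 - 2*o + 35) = -o^5 - o^4 + 47*o^3 - 7*o^2 - 334*o - 280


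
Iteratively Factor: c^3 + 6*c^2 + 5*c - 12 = (c - 1)*(c^2 + 7*c + 12) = (c - 1)*(c + 4)*(c + 3)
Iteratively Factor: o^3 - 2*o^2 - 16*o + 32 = (o - 4)*(o^2 + 2*o - 8) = (o - 4)*(o + 4)*(o - 2)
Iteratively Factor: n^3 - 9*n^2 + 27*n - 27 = (n - 3)*(n^2 - 6*n + 9) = (n - 3)^2*(n - 3)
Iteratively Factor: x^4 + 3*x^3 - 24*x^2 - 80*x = (x)*(x^3 + 3*x^2 - 24*x - 80) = x*(x + 4)*(x^2 - x - 20) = x*(x + 4)^2*(x - 5)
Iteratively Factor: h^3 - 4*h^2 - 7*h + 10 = (h + 2)*(h^2 - 6*h + 5) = (h - 1)*(h + 2)*(h - 5)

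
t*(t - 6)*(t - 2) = t^3 - 8*t^2 + 12*t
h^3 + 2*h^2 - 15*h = h*(h - 3)*(h + 5)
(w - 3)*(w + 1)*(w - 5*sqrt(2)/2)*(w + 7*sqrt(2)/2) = w^4 - 2*w^3 + sqrt(2)*w^3 - 41*w^2/2 - 2*sqrt(2)*w^2 - 3*sqrt(2)*w + 35*w + 105/2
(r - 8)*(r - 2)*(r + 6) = r^3 - 4*r^2 - 44*r + 96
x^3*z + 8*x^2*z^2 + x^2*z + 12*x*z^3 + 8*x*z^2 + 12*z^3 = (x + 2*z)*(x + 6*z)*(x*z + z)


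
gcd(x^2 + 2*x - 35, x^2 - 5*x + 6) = 1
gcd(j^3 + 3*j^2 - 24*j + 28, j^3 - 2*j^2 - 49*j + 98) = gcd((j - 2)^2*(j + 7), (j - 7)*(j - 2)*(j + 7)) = j^2 + 5*j - 14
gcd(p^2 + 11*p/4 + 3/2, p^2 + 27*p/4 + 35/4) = 1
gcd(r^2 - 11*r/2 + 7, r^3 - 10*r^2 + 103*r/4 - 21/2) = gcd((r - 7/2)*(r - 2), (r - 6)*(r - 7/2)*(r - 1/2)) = r - 7/2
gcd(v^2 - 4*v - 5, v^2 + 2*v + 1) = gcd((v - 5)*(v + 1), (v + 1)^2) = v + 1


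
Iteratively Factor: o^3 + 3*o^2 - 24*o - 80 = (o + 4)*(o^2 - o - 20) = (o - 5)*(o + 4)*(o + 4)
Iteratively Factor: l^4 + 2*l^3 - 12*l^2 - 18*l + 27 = (l + 3)*(l^3 - l^2 - 9*l + 9) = (l - 3)*(l + 3)*(l^2 + 2*l - 3) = (l - 3)*(l - 1)*(l + 3)*(l + 3)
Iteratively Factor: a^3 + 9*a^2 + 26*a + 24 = (a + 2)*(a^2 + 7*a + 12) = (a + 2)*(a + 3)*(a + 4)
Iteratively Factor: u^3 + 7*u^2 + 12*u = (u)*(u^2 + 7*u + 12) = u*(u + 3)*(u + 4)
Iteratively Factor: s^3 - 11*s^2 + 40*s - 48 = (s - 4)*(s^2 - 7*s + 12) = (s - 4)^2*(s - 3)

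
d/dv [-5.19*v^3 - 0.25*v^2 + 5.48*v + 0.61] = -15.57*v^2 - 0.5*v + 5.48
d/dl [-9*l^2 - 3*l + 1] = -18*l - 3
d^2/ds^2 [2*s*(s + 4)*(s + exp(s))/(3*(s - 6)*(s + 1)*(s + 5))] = 2*(s^8*exp(s) + 2*s^7*exp(s) - 76*s^6*exp(s) + 8*s^6 - 284*s^5*exp(s) + 186*s^5 + 1343*s^4*exp(s) + 1104*s^4 + 8534*s^3*exp(s) + 3602*s^3 + 15360*s^2*exp(s) + 5580*s^2 + 14640*s*exp(s) + 5400*s + 1560*exp(s) + 7200)/(3*(s^9 - 93*s^7 - 90*s^6 + 2883*s^5 + 5580*s^4 - 27091*s^3 - 86490*s^2 - 83700*s - 27000))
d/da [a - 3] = 1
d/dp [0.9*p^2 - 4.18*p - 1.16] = 1.8*p - 4.18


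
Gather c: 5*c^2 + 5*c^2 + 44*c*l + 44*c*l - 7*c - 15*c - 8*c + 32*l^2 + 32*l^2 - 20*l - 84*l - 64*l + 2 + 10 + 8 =10*c^2 + c*(88*l - 30) + 64*l^2 - 168*l + 20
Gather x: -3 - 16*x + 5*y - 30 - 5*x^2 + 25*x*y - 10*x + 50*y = -5*x^2 + x*(25*y - 26) + 55*y - 33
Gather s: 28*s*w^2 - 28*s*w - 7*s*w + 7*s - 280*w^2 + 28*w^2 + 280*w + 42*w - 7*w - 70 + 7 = s*(28*w^2 - 35*w + 7) - 252*w^2 + 315*w - 63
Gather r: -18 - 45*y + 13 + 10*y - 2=-35*y - 7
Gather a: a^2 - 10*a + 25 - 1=a^2 - 10*a + 24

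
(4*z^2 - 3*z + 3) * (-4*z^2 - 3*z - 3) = -16*z^4 - 15*z^2 - 9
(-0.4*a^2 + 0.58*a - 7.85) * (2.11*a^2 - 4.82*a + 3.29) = -0.844*a^4 + 3.1518*a^3 - 20.6751*a^2 + 39.7452*a - 25.8265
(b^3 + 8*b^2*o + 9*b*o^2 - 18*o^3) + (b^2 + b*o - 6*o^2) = b^3 + 8*b^2*o + b^2 + 9*b*o^2 + b*o - 18*o^3 - 6*o^2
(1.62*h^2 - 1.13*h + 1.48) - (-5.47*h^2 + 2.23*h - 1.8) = 7.09*h^2 - 3.36*h + 3.28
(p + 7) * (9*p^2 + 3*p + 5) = 9*p^3 + 66*p^2 + 26*p + 35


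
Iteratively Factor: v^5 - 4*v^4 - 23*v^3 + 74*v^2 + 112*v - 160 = (v + 2)*(v^4 - 6*v^3 - 11*v^2 + 96*v - 80) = (v + 2)*(v + 4)*(v^3 - 10*v^2 + 29*v - 20) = (v - 5)*(v + 2)*(v + 4)*(v^2 - 5*v + 4) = (v - 5)*(v - 1)*(v + 2)*(v + 4)*(v - 4)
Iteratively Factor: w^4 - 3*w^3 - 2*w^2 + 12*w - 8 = (w + 2)*(w^3 - 5*w^2 + 8*w - 4) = (w - 2)*(w + 2)*(w^2 - 3*w + 2) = (w - 2)*(w - 1)*(w + 2)*(w - 2)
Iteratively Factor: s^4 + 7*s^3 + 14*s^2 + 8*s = (s + 1)*(s^3 + 6*s^2 + 8*s) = s*(s + 1)*(s^2 + 6*s + 8) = s*(s + 1)*(s + 2)*(s + 4)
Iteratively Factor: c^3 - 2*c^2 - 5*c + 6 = (c + 2)*(c^2 - 4*c + 3) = (c - 3)*(c + 2)*(c - 1)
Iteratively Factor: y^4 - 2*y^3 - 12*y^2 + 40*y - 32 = (y - 2)*(y^3 - 12*y + 16) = (y - 2)^2*(y^2 + 2*y - 8) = (y - 2)^2*(y + 4)*(y - 2)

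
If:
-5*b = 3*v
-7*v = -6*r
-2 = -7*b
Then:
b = 2/7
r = -5/9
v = -10/21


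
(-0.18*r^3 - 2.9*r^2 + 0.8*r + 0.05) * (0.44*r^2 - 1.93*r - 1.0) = -0.0792*r^5 - 0.9286*r^4 + 6.129*r^3 + 1.378*r^2 - 0.8965*r - 0.05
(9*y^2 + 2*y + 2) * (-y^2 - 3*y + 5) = -9*y^4 - 29*y^3 + 37*y^2 + 4*y + 10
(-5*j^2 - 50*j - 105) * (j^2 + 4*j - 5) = -5*j^4 - 70*j^3 - 280*j^2 - 170*j + 525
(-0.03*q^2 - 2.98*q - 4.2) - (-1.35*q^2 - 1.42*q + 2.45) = 1.32*q^2 - 1.56*q - 6.65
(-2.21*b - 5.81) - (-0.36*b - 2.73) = -1.85*b - 3.08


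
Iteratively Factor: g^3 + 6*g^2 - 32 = (g - 2)*(g^2 + 8*g + 16) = (g - 2)*(g + 4)*(g + 4)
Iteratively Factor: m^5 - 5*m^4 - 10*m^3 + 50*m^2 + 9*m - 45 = (m + 1)*(m^4 - 6*m^3 - 4*m^2 + 54*m - 45) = (m - 5)*(m + 1)*(m^3 - m^2 - 9*m + 9) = (m - 5)*(m - 1)*(m + 1)*(m^2 - 9) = (m - 5)*(m - 1)*(m + 1)*(m + 3)*(m - 3)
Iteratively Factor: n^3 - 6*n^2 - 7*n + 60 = (n - 5)*(n^2 - n - 12) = (n - 5)*(n - 4)*(n + 3)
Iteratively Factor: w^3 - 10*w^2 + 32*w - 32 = (w - 2)*(w^2 - 8*w + 16) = (w - 4)*(w - 2)*(w - 4)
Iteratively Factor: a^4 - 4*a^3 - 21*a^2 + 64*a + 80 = (a + 1)*(a^3 - 5*a^2 - 16*a + 80) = (a + 1)*(a + 4)*(a^2 - 9*a + 20) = (a - 5)*(a + 1)*(a + 4)*(a - 4)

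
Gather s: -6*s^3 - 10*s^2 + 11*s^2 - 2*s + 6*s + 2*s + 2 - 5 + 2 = -6*s^3 + s^2 + 6*s - 1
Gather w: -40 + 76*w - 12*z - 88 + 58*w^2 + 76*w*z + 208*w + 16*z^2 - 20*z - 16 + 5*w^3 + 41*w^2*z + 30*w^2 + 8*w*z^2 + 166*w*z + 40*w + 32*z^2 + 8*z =5*w^3 + w^2*(41*z + 88) + w*(8*z^2 + 242*z + 324) + 48*z^2 - 24*z - 144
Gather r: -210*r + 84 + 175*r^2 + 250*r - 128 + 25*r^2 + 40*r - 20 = 200*r^2 + 80*r - 64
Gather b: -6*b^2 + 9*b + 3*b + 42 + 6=-6*b^2 + 12*b + 48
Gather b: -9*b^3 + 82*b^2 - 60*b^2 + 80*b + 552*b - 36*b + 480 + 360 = -9*b^3 + 22*b^2 + 596*b + 840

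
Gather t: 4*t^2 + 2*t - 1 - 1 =4*t^2 + 2*t - 2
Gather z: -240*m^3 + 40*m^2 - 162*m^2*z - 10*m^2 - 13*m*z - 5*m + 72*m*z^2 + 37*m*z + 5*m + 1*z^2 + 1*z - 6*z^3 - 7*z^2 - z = -240*m^3 + 30*m^2 - 6*z^3 + z^2*(72*m - 6) + z*(-162*m^2 + 24*m)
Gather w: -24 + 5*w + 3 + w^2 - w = w^2 + 4*w - 21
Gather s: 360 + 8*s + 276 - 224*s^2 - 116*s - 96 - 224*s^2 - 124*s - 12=-448*s^2 - 232*s + 528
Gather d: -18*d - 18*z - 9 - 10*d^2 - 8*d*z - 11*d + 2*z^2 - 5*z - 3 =-10*d^2 + d*(-8*z - 29) + 2*z^2 - 23*z - 12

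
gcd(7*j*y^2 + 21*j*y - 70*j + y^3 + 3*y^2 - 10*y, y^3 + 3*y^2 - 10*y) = y^2 + 3*y - 10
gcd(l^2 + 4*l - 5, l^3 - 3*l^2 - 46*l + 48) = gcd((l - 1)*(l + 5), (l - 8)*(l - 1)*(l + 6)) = l - 1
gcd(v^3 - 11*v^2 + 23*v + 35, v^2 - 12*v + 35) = v^2 - 12*v + 35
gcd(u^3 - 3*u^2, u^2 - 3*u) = u^2 - 3*u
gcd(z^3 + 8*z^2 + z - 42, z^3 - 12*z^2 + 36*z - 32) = z - 2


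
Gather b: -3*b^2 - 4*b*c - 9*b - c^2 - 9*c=-3*b^2 + b*(-4*c - 9) - c^2 - 9*c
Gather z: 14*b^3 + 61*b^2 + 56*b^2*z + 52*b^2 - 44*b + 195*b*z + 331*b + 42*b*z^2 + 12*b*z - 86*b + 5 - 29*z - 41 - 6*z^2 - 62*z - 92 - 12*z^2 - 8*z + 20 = 14*b^3 + 113*b^2 + 201*b + z^2*(42*b - 18) + z*(56*b^2 + 207*b - 99) - 108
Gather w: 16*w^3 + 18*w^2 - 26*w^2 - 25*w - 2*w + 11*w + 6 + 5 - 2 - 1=16*w^3 - 8*w^2 - 16*w + 8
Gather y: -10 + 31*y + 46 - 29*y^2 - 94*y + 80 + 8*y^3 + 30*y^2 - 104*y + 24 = 8*y^3 + y^2 - 167*y + 140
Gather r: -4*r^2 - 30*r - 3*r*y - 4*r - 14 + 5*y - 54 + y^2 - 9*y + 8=-4*r^2 + r*(-3*y - 34) + y^2 - 4*y - 60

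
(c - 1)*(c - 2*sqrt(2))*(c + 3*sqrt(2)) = c^3 - c^2 + sqrt(2)*c^2 - 12*c - sqrt(2)*c + 12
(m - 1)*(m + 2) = m^2 + m - 2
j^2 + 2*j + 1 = (j + 1)^2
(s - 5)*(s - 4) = s^2 - 9*s + 20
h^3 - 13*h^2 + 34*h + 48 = (h - 8)*(h - 6)*(h + 1)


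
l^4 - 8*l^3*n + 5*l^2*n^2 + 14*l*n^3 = l*(l - 7*n)*(l - 2*n)*(l + n)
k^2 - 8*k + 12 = (k - 6)*(k - 2)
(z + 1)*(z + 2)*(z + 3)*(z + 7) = z^4 + 13*z^3 + 53*z^2 + 83*z + 42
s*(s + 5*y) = s^2 + 5*s*y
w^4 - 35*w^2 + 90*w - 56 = (w - 4)*(w - 2)*(w - 1)*(w + 7)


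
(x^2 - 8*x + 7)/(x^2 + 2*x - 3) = (x - 7)/(x + 3)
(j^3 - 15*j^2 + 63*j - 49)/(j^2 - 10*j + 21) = (j^2 - 8*j + 7)/(j - 3)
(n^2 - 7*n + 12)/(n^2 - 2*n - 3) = (n - 4)/(n + 1)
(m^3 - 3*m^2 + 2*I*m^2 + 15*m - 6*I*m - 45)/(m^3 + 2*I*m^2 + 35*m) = (m^3 + m^2*(-3 + 2*I) + 3*m*(5 - 2*I) - 45)/(m*(m^2 + 2*I*m + 35))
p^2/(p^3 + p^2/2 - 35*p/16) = 16*p/(16*p^2 + 8*p - 35)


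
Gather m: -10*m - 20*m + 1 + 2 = 3 - 30*m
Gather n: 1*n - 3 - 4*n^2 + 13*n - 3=-4*n^2 + 14*n - 6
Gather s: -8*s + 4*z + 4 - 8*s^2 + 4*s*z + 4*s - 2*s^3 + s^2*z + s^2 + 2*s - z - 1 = -2*s^3 + s^2*(z - 7) + s*(4*z - 2) + 3*z + 3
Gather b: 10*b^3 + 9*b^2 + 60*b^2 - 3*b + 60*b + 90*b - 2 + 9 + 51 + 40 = 10*b^3 + 69*b^2 + 147*b + 98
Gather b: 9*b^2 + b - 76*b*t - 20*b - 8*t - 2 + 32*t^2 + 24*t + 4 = 9*b^2 + b*(-76*t - 19) + 32*t^2 + 16*t + 2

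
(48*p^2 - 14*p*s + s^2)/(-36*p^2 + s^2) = (-8*p + s)/(6*p + s)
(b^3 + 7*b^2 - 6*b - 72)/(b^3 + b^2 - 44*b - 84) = (b^2 + b - 12)/(b^2 - 5*b - 14)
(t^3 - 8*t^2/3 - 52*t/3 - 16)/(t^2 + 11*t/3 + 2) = (3*t^3 - 8*t^2 - 52*t - 48)/(3*t^2 + 11*t + 6)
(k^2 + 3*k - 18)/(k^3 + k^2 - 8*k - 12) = (k + 6)/(k^2 + 4*k + 4)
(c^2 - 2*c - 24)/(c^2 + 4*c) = (c - 6)/c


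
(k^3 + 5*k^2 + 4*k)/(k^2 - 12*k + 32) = k*(k^2 + 5*k + 4)/(k^2 - 12*k + 32)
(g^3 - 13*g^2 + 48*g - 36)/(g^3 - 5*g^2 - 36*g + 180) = (g^2 - 7*g + 6)/(g^2 + g - 30)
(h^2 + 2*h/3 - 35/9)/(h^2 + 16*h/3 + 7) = (h - 5/3)/(h + 3)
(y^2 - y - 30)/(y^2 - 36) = (y + 5)/(y + 6)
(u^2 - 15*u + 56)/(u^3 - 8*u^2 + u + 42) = (u - 8)/(u^2 - u - 6)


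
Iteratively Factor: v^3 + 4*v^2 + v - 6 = (v + 2)*(v^2 + 2*v - 3) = (v + 2)*(v + 3)*(v - 1)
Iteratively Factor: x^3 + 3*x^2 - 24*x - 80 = (x - 5)*(x^2 + 8*x + 16) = (x - 5)*(x + 4)*(x + 4)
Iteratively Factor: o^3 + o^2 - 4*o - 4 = (o + 2)*(o^2 - o - 2) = (o - 2)*(o + 2)*(o + 1)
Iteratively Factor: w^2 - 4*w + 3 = (w - 1)*(w - 3)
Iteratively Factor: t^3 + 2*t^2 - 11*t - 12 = (t + 4)*(t^2 - 2*t - 3) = (t - 3)*(t + 4)*(t + 1)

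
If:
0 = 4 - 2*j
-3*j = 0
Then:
No Solution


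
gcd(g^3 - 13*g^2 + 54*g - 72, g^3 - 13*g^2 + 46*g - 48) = g - 3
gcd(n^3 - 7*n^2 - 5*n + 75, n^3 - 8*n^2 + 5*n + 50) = n^2 - 10*n + 25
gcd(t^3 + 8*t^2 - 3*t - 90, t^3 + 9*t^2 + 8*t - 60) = t^2 + 11*t + 30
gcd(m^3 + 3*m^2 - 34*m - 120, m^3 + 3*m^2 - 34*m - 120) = m^3 + 3*m^2 - 34*m - 120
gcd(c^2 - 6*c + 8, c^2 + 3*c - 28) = c - 4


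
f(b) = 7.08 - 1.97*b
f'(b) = -1.97000000000000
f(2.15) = 2.84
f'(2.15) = -1.97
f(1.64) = 3.85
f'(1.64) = -1.97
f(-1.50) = 10.04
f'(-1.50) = -1.97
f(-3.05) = 13.09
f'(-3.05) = -1.97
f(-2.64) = 12.28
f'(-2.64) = -1.97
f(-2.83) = 12.66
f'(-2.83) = -1.97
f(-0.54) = 8.14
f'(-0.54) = -1.97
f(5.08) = -2.93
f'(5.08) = -1.97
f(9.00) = -10.65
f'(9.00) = -1.97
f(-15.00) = 36.63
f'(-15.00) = -1.97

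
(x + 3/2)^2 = x^2 + 3*x + 9/4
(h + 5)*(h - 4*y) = h^2 - 4*h*y + 5*h - 20*y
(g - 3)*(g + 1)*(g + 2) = g^3 - 7*g - 6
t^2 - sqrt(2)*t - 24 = (t - 4*sqrt(2))*(t + 3*sqrt(2))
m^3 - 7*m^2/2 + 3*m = m*(m - 2)*(m - 3/2)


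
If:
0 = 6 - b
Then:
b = 6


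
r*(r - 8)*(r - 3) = r^3 - 11*r^2 + 24*r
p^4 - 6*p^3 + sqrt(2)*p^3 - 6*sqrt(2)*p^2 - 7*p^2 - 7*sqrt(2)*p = p*(p - 7)*(p + 1)*(p + sqrt(2))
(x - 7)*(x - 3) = x^2 - 10*x + 21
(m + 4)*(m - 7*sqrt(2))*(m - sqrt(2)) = m^3 - 8*sqrt(2)*m^2 + 4*m^2 - 32*sqrt(2)*m + 14*m + 56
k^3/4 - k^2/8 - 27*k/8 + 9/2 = (k/4 + 1)*(k - 3)*(k - 3/2)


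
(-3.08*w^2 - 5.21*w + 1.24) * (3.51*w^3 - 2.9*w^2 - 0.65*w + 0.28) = -10.8108*w^5 - 9.3551*w^4 + 21.4634*w^3 - 1.0719*w^2 - 2.2648*w + 0.3472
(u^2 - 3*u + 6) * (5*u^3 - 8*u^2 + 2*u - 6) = 5*u^5 - 23*u^4 + 56*u^3 - 60*u^2 + 30*u - 36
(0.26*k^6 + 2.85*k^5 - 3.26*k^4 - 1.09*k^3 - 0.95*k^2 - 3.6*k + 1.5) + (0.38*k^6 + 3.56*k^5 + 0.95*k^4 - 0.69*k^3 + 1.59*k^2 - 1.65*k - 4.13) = 0.64*k^6 + 6.41*k^5 - 2.31*k^4 - 1.78*k^3 + 0.64*k^2 - 5.25*k - 2.63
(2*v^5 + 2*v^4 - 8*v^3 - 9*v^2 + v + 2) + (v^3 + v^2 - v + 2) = 2*v^5 + 2*v^4 - 7*v^3 - 8*v^2 + 4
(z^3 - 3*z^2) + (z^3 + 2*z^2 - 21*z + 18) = 2*z^3 - z^2 - 21*z + 18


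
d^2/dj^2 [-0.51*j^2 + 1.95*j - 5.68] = -1.02000000000000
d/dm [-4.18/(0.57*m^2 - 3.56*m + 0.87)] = (4.7652*m - 14.8808)/(0.57*m^2 - 3.56*m + 0.87)^2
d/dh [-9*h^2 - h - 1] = -18*h - 1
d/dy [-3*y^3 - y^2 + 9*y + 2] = -9*y^2 - 2*y + 9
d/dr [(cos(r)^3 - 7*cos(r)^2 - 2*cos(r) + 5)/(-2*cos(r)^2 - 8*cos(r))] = (cos(r)^4 + 8*cos(r)^3 - 26*cos(r)^2 - 10*cos(r) - 20)*sin(r)/(2*(cos(r) + 4)^2*cos(r)^2)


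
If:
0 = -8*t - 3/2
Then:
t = -3/16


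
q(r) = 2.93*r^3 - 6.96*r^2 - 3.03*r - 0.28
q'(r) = 8.79*r^2 - 13.92*r - 3.03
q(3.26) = 17.39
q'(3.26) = 45.01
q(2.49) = -5.74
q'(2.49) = 16.81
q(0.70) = -4.81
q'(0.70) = -8.47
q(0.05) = -0.45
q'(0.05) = -3.70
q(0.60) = -3.97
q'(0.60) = -8.22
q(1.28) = -9.42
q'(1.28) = -6.45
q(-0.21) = 0.02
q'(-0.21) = 0.28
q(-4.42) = -375.87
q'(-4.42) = 230.22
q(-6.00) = -865.54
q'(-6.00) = 396.93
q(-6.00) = -865.54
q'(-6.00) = 396.93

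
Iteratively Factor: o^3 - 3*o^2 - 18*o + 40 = (o - 5)*(o^2 + 2*o - 8) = (o - 5)*(o + 4)*(o - 2)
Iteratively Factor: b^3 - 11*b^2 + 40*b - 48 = (b - 4)*(b^2 - 7*b + 12) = (b - 4)*(b - 3)*(b - 4)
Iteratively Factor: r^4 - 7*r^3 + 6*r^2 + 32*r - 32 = (r - 4)*(r^3 - 3*r^2 - 6*r + 8) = (r - 4)*(r + 2)*(r^2 - 5*r + 4) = (r - 4)*(r - 1)*(r + 2)*(r - 4)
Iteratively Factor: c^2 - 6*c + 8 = (c - 4)*(c - 2)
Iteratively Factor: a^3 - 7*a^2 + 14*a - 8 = (a - 1)*(a^2 - 6*a + 8) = (a - 2)*(a - 1)*(a - 4)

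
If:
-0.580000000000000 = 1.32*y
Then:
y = -0.44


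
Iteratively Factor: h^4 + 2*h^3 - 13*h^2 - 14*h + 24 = (h + 2)*(h^3 - 13*h + 12) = (h - 3)*(h + 2)*(h^2 + 3*h - 4) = (h - 3)*(h + 2)*(h + 4)*(h - 1)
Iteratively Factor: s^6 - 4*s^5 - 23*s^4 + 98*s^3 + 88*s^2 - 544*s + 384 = (s - 4)*(s^5 - 23*s^3 + 6*s^2 + 112*s - 96) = (s - 4)^2*(s^4 + 4*s^3 - 7*s^2 - 22*s + 24) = (s - 4)^2*(s - 2)*(s^3 + 6*s^2 + 5*s - 12) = (s - 4)^2*(s - 2)*(s - 1)*(s^2 + 7*s + 12) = (s - 4)^2*(s - 2)*(s - 1)*(s + 3)*(s + 4)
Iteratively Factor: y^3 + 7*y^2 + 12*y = (y + 3)*(y^2 + 4*y) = y*(y + 3)*(y + 4)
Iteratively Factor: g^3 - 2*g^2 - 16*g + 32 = (g - 2)*(g^2 - 16) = (g - 4)*(g - 2)*(g + 4)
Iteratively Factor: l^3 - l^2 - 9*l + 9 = (l - 1)*(l^2 - 9) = (l - 1)*(l + 3)*(l - 3)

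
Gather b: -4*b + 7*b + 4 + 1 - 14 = 3*b - 9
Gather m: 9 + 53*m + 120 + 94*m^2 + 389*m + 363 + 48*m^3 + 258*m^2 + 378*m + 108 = 48*m^3 + 352*m^2 + 820*m + 600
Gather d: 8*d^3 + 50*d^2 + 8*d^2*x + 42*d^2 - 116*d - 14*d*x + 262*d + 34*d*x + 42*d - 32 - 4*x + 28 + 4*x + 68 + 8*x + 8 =8*d^3 + d^2*(8*x + 92) + d*(20*x + 188) + 8*x + 72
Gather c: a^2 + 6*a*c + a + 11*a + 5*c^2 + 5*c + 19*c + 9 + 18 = a^2 + 12*a + 5*c^2 + c*(6*a + 24) + 27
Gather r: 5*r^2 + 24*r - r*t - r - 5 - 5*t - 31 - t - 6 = 5*r^2 + r*(23 - t) - 6*t - 42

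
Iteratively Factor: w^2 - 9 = (w - 3)*(w + 3)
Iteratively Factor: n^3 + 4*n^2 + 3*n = (n)*(n^2 + 4*n + 3) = n*(n + 1)*(n + 3)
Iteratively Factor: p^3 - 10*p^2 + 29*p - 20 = (p - 1)*(p^2 - 9*p + 20) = (p - 4)*(p - 1)*(p - 5)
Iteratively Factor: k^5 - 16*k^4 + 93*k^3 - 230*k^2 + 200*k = (k - 4)*(k^4 - 12*k^3 + 45*k^2 - 50*k) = (k - 5)*(k - 4)*(k^3 - 7*k^2 + 10*k) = k*(k - 5)*(k - 4)*(k^2 - 7*k + 10) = k*(k - 5)^2*(k - 4)*(k - 2)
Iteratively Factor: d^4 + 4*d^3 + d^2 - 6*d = (d + 2)*(d^3 + 2*d^2 - 3*d) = d*(d + 2)*(d^2 + 2*d - 3) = d*(d + 2)*(d + 3)*(d - 1)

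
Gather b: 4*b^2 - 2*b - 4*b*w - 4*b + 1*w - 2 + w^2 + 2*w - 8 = 4*b^2 + b*(-4*w - 6) + w^2 + 3*w - 10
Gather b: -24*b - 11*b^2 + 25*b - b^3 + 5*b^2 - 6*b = -b^3 - 6*b^2 - 5*b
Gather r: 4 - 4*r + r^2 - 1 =r^2 - 4*r + 3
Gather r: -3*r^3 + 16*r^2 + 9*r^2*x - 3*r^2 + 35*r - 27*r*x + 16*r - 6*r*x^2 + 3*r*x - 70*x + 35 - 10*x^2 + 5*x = -3*r^3 + r^2*(9*x + 13) + r*(-6*x^2 - 24*x + 51) - 10*x^2 - 65*x + 35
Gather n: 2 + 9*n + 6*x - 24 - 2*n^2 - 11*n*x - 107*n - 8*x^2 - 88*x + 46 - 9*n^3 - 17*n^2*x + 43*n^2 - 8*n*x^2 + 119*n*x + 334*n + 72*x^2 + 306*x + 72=-9*n^3 + n^2*(41 - 17*x) + n*(-8*x^2 + 108*x + 236) + 64*x^2 + 224*x + 96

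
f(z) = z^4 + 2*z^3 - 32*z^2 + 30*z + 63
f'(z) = 4*z^3 + 6*z^2 - 64*z + 30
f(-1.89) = -108.75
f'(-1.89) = 145.39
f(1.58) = 44.64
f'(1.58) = -40.36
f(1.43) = 50.49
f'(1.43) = -37.55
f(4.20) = 83.87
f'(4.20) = 163.39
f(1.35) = 53.42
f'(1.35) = -35.62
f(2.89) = 0.47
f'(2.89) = -8.30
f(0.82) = 67.64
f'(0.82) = -16.24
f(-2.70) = -237.50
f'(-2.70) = 167.81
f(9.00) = 5760.00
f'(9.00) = 2856.00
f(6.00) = 819.00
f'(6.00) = 726.00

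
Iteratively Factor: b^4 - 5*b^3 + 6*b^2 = (b - 2)*(b^3 - 3*b^2) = (b - 3)*(b - 2)*(b^2) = b*(b - 3)*(b - 2)*(b)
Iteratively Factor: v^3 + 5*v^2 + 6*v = (v + 2)*(v^2 + 3*v) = (v + 2)*(v + 3)*(v)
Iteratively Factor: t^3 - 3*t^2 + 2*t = (t - 2)*(t^2 - t) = (t - 2)*(t - 1)*(t)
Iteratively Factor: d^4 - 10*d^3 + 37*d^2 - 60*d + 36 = (d - 3)*(d^3 - 7*d^2 + 16*d - 12) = (d - 3)^2*(d^2 - 4*d + 4) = (d - 3)^2*(d - 2)*(d - 2)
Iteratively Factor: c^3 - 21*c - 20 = (c + 4)*(c^2 - 4*c - 5) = (c - 5)*(c + 4)*(c + 1)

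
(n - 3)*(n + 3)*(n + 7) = n^3 + 7*n^2 - 9*n - 63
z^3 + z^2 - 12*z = z*(z - 3)*(z + 4)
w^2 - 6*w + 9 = (w - 3)^2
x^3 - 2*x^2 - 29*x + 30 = (x - 6)*(x - 1)*(x + 5)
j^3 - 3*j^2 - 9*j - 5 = (j - 5)*(j + 1)^2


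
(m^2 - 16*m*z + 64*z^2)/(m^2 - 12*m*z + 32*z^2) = (-m + 8*z)/(-m + 4*z)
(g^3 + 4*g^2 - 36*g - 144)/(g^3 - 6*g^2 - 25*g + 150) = (g^2 + 10*g + 24)/(g^2 - 25)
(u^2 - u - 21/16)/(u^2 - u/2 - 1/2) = (-16*u^2 + 16*u + 21)/(8*(-2*u^2 + u + 1))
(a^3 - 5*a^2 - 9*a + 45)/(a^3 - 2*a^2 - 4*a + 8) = (a^3 - 5*a^2 - 9*a + 45)/(a^3 - 2*a^2 - 4*a + 8)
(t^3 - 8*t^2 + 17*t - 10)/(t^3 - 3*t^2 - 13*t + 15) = (t - 2)/(t + 3)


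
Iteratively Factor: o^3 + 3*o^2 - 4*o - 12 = (o + 2)*(o^2 + o - 6) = (o + 2)*(o + 3)*(o - 2)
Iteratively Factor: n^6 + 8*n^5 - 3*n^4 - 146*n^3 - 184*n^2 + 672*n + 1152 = (n - 3)*(n^5 + 11*n^4 + 30*n^3 - 56*n^2 - 352*n - 384) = (n - 3)^2*(n^4 + 14*n^3 + 72*n^2 + 160*n + 128) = (n - 3)^2*(n + 4)*(n^3 + 10*n^2 + 32*n + 32) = (n - 3)^2*(n + 4)^2*(n^2 + 6*n + 8) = (n - 3)^2*(n + 2)*(n + 4)^2*(n + 4)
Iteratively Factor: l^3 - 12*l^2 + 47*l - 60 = (l - 5)*(l^2 - 7*l + 12) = (l - 5)*(l - 4)*(l - 3)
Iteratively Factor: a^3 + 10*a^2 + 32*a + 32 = (a + 2)*(a^2 + 8*a + 16) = (a + 2)*(a + 4)*(a + 4)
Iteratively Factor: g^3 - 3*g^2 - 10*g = (g + 2)*(g^2 - 5*g) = g*(g + 2)*(g - 5)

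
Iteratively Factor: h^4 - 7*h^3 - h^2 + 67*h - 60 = (h - 5)*(h^3 - 2*h^2 - 11*h + 12) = (h - 5)*(h - 1)*(h^2 - h - 12) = (h - 5)*(h - 1)*(h + 3)*(h - 4)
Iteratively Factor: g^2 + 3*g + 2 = (g + 1)*(g + 2)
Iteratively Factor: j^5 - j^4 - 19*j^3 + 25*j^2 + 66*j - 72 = (j - 3)*(j^4 + 2*j^3 - 13*j^2 - 14*j + 24) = (j - 3)*(j + 2)*(j^3 - 13*j + 12) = (j - 3)*(j - 1)*(j + 2)*(j^2 + j - 12) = (j - 3)^2*(j - 1)*(j + 2)*(j + 4)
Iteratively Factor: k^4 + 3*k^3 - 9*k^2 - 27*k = (k - 3)*(k^3 + 6*k^2 + 9*k) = (k - 3)*(k + 3)*(k^2 + 3*k) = k*(k - 3)*(k + 3)*(k + 3)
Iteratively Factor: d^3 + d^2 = (d + 1)*(d^2) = d*(d + 1)*(d)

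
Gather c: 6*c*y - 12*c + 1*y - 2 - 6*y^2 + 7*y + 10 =c*(6*y - 12) - 6*y^2 + 8*y + 8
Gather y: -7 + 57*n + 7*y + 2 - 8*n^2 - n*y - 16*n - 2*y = -8*n^2 + 41*n + y*(5 - n) - 5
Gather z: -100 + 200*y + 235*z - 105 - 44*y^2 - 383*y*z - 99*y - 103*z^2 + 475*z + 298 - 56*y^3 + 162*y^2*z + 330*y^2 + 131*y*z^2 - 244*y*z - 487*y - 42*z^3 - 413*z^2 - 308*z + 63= -56*y^3 + 286*y^2 - 386*y - 42*z^3 + z^2*(131*y - 516) + z*(162*y^2 - 627*y + 402) + 156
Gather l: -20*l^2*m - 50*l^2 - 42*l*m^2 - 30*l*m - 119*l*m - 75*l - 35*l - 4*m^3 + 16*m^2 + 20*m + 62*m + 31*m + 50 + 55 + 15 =l^2*(-20*m - 50) + l*(-42*m^2 - 149*m - 110) - 4*m^3 + 16*m^2 + 113*m + 120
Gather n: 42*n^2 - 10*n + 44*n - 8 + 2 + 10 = 42*n^2 + 34*n + 4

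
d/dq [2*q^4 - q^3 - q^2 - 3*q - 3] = 8*q^3 - 3*q^2 - 2*q - 3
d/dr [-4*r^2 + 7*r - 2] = 7 - 8*r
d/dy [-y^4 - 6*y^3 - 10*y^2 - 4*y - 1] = -4*y^3 - 18*y^2 - 20*y - 4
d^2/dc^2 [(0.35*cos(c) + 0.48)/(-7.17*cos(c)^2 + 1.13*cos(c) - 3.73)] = (-0.0784081460724046*(1 - cos(c)^2)^2 - 0.0138939861578389*cos(c)^5 + 0.0801648951490661*cos(c)^3 - 0.00445045554964409*cos(c)^2 - 0.0667084096186263*cos(c) + 0.0618076822990064)/(-0.657798165137615*cos(c)^2 + 0.103669724770642*cos(c) - 0.342201834862385)^3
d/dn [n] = 1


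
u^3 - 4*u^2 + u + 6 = (u - 3)*(u - 2)*(u + 1)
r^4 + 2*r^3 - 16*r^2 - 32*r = r*(r - 4)*(r + 2)*(r + 4)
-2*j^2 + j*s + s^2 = (-j + s)*(2*j + s)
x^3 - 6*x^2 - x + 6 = (x - 6)*(x - 1)*(x + 1)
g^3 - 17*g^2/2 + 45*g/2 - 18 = (g - 4)*(g - 3)*(g - 3/2)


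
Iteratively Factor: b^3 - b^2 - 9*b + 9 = (b - 1)*(b^2 - 9) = (b - 1)*(b + 3)*(b - 3)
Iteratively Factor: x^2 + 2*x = (x + 2)*(x)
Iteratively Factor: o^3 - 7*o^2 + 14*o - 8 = (o - 2)*(o^2 - 5*o + 4) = (o - 2)*(o - 1)*(o - 4)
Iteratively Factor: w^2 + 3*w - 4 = (w - 1)*(w + 4)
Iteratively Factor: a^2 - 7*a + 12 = (a - 3)*(a - 4)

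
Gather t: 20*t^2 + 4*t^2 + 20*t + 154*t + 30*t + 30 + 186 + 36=24*t^2 + 204*t + 252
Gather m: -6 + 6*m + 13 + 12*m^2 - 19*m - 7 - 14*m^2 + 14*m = -2*m^2 + m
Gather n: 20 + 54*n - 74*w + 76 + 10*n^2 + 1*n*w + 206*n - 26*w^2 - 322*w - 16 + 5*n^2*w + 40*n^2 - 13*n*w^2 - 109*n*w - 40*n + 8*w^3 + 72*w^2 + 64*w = n^2*(5*w + 50) + n*(-13*w^2 - 108*w + 220) + 8*w^3 + 46*w^2 - 332*w + 80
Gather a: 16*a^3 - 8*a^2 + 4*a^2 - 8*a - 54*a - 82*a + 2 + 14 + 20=16*a^3 - 4*a^2 - 144*a + 36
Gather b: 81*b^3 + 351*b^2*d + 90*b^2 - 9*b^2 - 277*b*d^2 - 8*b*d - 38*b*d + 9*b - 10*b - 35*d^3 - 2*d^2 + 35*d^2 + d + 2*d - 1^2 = 81*b^3 + b^2*(351*d + 81) + b*(-277*d^2 - 46*d - 1) - 35*d^3 + 33*d^2 + 3*d - 1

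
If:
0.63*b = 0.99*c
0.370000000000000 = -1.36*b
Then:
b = -0.27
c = -0.17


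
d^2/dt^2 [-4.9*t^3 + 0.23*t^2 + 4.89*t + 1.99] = 0.46 - 29.4*t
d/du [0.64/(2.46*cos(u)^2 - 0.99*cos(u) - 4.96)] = (3.1488*cos(u) - 0.6336)*sin(u)/(-2.46*cos(u)^2 + 0.99*cos(u) + 4.96)^2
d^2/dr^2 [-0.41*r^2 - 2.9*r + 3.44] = -0.820000000000000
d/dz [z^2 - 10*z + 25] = 2*z - 10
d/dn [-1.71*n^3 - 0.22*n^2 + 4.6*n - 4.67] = -5.13*n^2 - 0.44*n + 4.6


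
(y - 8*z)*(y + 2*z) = y^2 - 6*y*z - 16*z^2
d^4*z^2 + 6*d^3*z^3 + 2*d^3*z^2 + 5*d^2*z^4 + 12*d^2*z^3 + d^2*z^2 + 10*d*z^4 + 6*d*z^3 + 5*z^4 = (d + z)*(d + 5*z)*(d*z + z)^2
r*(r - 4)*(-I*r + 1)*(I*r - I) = r^4 - 5*r^3 + I*r^3 + 4*r^2 - 5*I*r^2 + 4*I*r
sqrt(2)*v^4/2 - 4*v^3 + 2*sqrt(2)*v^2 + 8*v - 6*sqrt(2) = (v - 3*sqrt(2))*(v - sqrt(2))^2*(sqrt(2)*v/2 + 1)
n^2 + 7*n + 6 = (n + 1)*(n + 6)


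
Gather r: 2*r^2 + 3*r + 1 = 2*r^2 + 3*r + 1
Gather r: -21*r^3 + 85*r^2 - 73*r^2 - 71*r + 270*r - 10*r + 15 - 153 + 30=-21*r^3 + 12*r^2 + 189*r - 108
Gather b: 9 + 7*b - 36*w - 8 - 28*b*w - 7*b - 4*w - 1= -28*b*w - 40*w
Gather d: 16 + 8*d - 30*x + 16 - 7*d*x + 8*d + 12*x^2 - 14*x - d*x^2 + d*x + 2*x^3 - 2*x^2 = d*(-x^2 - 6*x + 16) + 2*x^3 + 10*x^2 - 44*x + 32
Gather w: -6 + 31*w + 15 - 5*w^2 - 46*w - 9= -5*w^2 - 15*w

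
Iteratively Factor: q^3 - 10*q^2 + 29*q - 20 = (q - 5)*(q^2 - 5*q + 4) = (q - 5)*(q - 4)*(q - 1)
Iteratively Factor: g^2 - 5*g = (g - 5)*(g)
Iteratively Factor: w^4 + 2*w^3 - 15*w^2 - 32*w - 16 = (w - 4)*(w^3 + 6*w^2 + 9*w + 4) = (w - 4)*(w + 4)*(w^2 + 2*w + 1) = (w - 4)*(w + 1)*(w + 4)*(w + 1)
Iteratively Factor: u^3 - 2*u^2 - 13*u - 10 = (u - 5)*(u^2 + 3*u + 2) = (u - 5)*(u + 2)*(u + 1)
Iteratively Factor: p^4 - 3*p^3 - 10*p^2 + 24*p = (p - 4)*(p^3 + p^2 - 6*p) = (p - 4)*(p + 3)*(p^2 - 2*p) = (p - 4)*(p - 2)*(p + 3)*(p)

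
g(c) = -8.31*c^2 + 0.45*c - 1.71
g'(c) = 0.45 - 16.62*c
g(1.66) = -23.86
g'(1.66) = -27.14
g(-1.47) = -20.33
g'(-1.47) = 24.88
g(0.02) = -1.70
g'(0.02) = 0.12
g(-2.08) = -38.60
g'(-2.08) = 35.02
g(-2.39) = -50.25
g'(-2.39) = 40.17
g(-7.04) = -416.73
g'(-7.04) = 117.45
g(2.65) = -58.87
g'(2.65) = -43.59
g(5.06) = -212.20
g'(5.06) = -83.65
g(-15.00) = -1878.21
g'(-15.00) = 249.75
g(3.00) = -75.15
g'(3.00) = -49.41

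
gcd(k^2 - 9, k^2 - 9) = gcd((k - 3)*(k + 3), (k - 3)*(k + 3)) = k^2 - 9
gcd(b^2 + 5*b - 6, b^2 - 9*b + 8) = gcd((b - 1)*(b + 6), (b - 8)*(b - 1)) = b - 1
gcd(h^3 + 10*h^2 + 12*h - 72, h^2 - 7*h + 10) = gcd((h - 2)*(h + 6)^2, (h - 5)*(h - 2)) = h - 2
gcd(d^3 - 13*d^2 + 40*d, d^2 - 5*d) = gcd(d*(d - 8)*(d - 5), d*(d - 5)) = d^2 - 5*d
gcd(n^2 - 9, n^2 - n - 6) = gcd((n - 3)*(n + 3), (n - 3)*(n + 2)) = n - 3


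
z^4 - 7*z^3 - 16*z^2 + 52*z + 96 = (z - 8)*(z - 3)*(z + 2)^2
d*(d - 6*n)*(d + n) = d^3 - 5*d^2*n - 6*d*n^2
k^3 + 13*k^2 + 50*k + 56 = (k + 2)*(k + 4)*(k + 7)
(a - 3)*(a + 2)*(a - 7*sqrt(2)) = a^3 - 7*sqrt(2)*a^2 - a^2 - 6*a + 7*sqrt(2)*a + 42*sqrt(2)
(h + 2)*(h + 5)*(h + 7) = h^3 + 14*h^2 + 59*h + 70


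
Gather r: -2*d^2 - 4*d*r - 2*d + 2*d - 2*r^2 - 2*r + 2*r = -2*d^2 - 4*d*r - 2*r^2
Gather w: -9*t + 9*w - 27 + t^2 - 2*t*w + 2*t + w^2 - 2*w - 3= t^2 - 7*t + w^2 + w*(7 - 2*t) - 30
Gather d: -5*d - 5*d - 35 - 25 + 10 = -10*d - 50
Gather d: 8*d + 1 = 8*d + 1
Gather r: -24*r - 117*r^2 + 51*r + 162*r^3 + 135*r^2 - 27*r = 162*r^3 + 18*r^2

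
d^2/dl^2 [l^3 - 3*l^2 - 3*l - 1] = 6*l - 6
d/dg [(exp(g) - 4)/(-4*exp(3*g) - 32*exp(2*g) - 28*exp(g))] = (exp(3*g)/2 - exp(2*g) - 16*exp(g) - 7)*exp(-g)/(exp(4*g) + 16*exp(3*g) + 78*exp(2*g) + 112*exp(g) + 49)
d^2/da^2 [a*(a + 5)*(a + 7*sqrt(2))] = 6*a + 10 + 14*sqrt(2)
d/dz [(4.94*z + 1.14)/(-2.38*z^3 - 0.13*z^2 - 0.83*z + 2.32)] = (23.5144*z^3 + 8.7818*z^2 + 0.2964*z + 12.407)/(5.6644*z^6 + 0.6188*z^5 + 3.9677*z^4 - 10.8274*z^3 + 0.0857*z^2 - 3.8512*z + 5.3824)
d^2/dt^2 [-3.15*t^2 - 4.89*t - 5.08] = -6.30000000000000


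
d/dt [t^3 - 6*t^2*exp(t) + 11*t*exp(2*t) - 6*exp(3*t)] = -6*t^2*exp(t) + 3*t^2 + 22*t*exp(2*t) - 12*t*exp(t) - 18*exp(3*t) + 11*exp(2*t)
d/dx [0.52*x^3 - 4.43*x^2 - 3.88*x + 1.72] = 1.56*x^2 - 8.86*x - 3.88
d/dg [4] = 0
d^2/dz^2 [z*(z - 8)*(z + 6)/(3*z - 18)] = 2*(z^3 - 18*z^2 + 108*z - 360)/(3*(z^3 - 18*z^2 + 108*z - 216))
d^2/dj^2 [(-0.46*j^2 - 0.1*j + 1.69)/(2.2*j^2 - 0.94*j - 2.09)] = (-2.87056*j^3 + 36.38712*j^2 - 23.72832*j + 14.902076)/(10.648*j^6 - 13.6488*j^5 - 24.51504*j^4 + 25.102136*j^3 + 23.289288*j^2 - 12.318042*j - 9.129329)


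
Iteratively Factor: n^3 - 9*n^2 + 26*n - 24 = (n - 2)*(n^2 - 7*n + 12) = (n - 3)*(n - 2)*(n - 4)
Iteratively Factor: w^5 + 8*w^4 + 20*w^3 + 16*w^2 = (w + 2)*(w^4 + 6*w^3 + 8*w^2) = w*(w + 2)*(w^3 + 6*w^2 + 8*w) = w*(w + 2)^2*(w^2 + 4*w) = w*(w + 2)^2*(w + 4)*(w)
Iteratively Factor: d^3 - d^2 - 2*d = (d)*(d^2 - d - 2) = d*(d + 1)*(d - 2)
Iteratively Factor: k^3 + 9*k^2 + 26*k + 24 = (k + 2)*(k^2 + 7*k + 12) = (k + 2)*(k + 3)*(k + 4)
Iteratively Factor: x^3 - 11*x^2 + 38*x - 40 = (x - 4)*(x^2 - 7*x + 10) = (x - 4)*(x - 2)*(x - 5)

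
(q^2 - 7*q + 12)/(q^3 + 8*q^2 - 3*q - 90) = (q - 4)/(q^2 + 11*q + 30)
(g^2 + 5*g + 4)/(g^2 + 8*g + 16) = (g + 1)/(g + 4)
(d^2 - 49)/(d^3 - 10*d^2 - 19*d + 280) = (d + 7)/(d^2 - 3*d - 40)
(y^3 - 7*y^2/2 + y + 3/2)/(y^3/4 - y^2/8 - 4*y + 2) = 4*(2*y^3 - 7*y^2 + 2*y + 3)/(2*y^3 - y^2 - 32*y + 16)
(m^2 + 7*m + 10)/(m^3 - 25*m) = (m + 2)/(m*(m - 5))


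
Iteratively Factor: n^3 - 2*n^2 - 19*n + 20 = (n - 5)*(n^2 + 3*n - 4) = (n - 5)*(n + 4)*(n - 1)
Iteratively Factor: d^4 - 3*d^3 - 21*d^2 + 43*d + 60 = (d - 3)*(d^3 - 21*d - 20) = (d - 3)*(d + 4)*(d^2 - 4*d - 5) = (d - 3)*(d + 1)*(d + 4)*(d - 5)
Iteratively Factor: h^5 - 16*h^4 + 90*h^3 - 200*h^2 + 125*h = (h)*(h^4 - 16*h^3 + 90*h^2 - 200*h + 125) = h*(h - 5)*(h^3 - 11*h^2 + 35*h - 25) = h*(h - 5)^2*(h^2 - 6*h + 5) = h*(h - 5)^3*(h - 1)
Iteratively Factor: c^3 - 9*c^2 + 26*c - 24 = (c - 3)*(c^2 - 6*c + 8) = (c - 4)*(c - 3)*(c - 2)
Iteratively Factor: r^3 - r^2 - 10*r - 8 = (r + 1)*(r^2 - 2*r - 8) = (r - 4)*(r + 1)*(r + 2)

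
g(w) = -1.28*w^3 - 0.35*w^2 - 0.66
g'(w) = -3.84*w^2 - 0.7*w = w*(-3.84*w - 0.7)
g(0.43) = -0.83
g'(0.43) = -1.01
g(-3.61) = 55.00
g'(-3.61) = -47.52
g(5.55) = -230.26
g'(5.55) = -122.17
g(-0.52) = -0.57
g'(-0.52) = -0.67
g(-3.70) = 59.38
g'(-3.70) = -49.98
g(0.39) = -0.79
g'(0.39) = -0.86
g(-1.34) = 1.79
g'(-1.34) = -5.96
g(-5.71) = 226.23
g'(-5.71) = -121.20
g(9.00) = -962.13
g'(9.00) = -317.34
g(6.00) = -289.74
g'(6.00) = -142.44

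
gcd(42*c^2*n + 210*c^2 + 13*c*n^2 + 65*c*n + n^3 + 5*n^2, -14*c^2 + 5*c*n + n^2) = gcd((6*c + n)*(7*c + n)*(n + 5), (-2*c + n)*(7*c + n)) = 7*c + n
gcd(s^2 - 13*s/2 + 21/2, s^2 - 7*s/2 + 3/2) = s - 3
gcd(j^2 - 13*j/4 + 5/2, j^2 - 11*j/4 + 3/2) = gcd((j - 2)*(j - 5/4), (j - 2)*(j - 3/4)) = j - 2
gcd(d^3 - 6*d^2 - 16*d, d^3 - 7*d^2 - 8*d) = d^2 - 8*d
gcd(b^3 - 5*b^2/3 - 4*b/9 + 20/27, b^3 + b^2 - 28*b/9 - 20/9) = b^2 - b - 10/9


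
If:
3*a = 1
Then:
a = 1/3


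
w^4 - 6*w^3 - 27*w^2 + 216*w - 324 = (w - 6)*(w - 3)^2*(w + 6)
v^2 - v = v*(v - 1)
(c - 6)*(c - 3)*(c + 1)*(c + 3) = c^4 - 5*c^3 - 15*c^2 + 45*c + 54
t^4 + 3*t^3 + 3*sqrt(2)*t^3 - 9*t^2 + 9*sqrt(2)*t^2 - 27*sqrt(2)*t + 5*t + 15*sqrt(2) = (t - 1)^2*(t + 5)*(t + 3*sqrt(2))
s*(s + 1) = s^2 + s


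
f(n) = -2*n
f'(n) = -2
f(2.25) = -4.50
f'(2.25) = -2.00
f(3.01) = -6.02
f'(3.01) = -2.00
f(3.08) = -6.16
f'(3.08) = -2.00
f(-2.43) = 4.86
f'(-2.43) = -2.00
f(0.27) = -0.54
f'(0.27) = -2.00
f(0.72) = -1.44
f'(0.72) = -2.00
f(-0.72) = 1.44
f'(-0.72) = -2.00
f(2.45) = -4.90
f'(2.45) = -2.00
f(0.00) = 0.00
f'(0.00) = -2.00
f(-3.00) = 6.00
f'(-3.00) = -2.00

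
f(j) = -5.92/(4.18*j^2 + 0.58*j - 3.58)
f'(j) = -5.92*(-8.36*j - 0.58)/(4.18*j^2 + 0.58*j - 3.58)^2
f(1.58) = -0.76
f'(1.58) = 1.35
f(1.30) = -1.40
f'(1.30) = 3.77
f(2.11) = -0.36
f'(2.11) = 0.41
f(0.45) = 2.39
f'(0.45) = 4.20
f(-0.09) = 1.65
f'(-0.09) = -0.08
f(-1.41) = -1.51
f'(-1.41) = -4.33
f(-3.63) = -0.12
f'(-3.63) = -0.07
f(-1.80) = -0.66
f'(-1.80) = -1.08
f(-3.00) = -0.18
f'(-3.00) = -0.14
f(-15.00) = -0.01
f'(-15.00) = -0.00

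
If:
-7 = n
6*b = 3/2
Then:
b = 1/4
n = -7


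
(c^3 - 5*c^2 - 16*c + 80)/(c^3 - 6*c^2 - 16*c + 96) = (c - 5)/(c - 6)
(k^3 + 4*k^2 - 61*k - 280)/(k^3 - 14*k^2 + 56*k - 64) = (k^2 + 12*k + 35)/(k^2 - 6*k + 8)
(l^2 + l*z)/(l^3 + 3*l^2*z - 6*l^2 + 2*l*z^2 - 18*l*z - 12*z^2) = l/(l^2 + 2*l*z - 6*l - 12*z)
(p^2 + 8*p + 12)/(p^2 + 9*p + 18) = (p + 2)/(p + 3)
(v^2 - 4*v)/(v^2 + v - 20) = v/(v + 5)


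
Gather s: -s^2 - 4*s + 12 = -s^2 - 4*s + 12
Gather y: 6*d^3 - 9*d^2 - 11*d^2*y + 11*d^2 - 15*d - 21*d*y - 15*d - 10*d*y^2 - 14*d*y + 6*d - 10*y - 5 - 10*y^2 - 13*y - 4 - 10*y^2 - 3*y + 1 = 6*d^3 + 2*d^2 - 24*d + y^2*(-10*d - 20) + y*(-11*d^2 - 35*d - 26) - 8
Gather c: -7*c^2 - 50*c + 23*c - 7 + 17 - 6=-7*c^2 - 27*c + 4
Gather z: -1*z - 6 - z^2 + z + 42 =36 - z^2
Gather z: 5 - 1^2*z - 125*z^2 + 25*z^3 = 25*z^3 - 125*z^2 - z + 5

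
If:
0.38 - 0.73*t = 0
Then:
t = 0.52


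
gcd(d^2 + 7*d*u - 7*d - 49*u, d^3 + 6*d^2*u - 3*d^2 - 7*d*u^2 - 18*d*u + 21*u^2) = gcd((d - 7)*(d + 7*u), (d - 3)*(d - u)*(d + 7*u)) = d + 7*u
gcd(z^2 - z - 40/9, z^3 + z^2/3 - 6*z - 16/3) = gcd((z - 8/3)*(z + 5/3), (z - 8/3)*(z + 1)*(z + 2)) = z - 8/3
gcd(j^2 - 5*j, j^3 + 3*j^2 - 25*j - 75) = j - 5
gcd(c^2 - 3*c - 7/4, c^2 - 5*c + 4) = 1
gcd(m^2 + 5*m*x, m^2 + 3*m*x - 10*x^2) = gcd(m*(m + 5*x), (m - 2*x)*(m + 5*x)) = m + 5*x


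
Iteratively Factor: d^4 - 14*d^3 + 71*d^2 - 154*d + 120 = (d - 2)*(d^3 - 12*d^2 + 47*d - 60) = (d - 5)*(d - 2)*(d^2 - 7*d + 12) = (d - 5)*(d - 3)*(d - 2)*(d - 4)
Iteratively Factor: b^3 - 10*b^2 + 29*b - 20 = (b - 5)*(b^2 - 5*b + 4) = (b - 5)*(b - 1)*(b - 4)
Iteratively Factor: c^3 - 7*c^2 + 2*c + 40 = (c + 2)*(c^2 - 9*c + 20) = (c - 4)*(c + 2)*(c - 5)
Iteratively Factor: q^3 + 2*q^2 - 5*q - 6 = (q + 3)*(q^2 - q - 2) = (q + 1)*(q + 3)*(q - 2)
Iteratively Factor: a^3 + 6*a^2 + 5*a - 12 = (a - 1)*(a^2 + 7*a + 12) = (a - 1)*(a + 3)*(a + 4)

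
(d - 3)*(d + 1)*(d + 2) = d^3 - 7*d - 6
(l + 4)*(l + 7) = l^2 + 11*l + 28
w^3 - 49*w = w*(w - 7)*(w + 7)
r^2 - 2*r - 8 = (r - 4)*(r + 2)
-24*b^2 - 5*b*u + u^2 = (-8*b + u)*(3*b + u)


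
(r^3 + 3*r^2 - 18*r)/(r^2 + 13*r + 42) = r*(r - 3)/(r + 7)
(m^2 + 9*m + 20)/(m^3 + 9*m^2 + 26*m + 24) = (m + 5)/(m^2 + 5*m + 6)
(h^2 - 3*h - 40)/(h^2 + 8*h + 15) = (h - 8)/(h + 3)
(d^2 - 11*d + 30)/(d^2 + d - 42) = (d - 5)/(d + 7)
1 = 1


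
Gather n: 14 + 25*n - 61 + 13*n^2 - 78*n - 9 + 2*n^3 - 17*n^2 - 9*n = 2*n^3 - 4*n^2 - 62*n - 56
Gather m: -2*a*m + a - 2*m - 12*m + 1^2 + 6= a + m*(-2*a - 14) + 7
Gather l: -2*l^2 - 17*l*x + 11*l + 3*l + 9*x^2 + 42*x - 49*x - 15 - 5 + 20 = -2*l^2 + l*(14 - 17*x) + 9*x^2 - 7*x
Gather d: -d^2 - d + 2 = -d^2 - d + 2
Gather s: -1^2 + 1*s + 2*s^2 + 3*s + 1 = 2*s^2 + 4*s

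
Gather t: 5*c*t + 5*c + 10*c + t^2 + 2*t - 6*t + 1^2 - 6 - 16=15*c + t^2 + t*(5*c - 4) - 21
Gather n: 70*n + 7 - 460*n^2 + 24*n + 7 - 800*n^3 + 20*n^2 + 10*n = -800*n^3 - 440*n^2 + 104*n + 14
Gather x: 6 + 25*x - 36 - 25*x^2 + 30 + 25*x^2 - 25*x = 0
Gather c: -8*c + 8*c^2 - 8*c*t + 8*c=8*c^2 - 8*c*t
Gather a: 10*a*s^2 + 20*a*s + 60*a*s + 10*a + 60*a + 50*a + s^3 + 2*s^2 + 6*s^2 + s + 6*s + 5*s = a*(10*s^2 + 80*s + 120) + s^3 + 8*s^2 + 12*s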